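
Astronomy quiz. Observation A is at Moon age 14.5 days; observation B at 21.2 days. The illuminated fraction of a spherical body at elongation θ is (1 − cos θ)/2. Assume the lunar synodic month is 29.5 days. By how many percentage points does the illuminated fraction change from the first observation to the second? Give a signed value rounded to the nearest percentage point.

-40 percentage points

θ₁ = 360° × 14.5/29.5 = 176.9°, f₁ = (1 − cos θ₁)/2 = 0.999.
θ₂ = 360° × 21.2/29.5 = 258.7°, f₂ = (1 − cos θ₂)/2 = 0.598.
Change = f₂ − f₁ = -0.401 → -40 percentage points.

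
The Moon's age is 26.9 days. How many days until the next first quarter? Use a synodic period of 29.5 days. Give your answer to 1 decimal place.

First quarter is 0.25 of the way through the cycle: age 0.25 × 29.5 = 7.375 d.
Already past this cycle's first quarter; the next is at 7.375 + 29.5 = 36.875 d, so 36.875 − 26.9 = 9.975 days.

10.0 days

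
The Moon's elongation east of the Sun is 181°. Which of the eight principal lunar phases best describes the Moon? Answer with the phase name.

full moon

The full moon sector spans roughly 158°–202°; 181° falls inside it.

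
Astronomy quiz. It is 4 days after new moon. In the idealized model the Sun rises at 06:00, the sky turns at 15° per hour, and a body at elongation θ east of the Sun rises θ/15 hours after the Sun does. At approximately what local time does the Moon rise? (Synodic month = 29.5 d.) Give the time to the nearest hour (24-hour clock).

09:00

Phase angle: θ = 360°·(4 d)/(29.5 d) = 48.8°.
Delay after the Sun = 48.8° / (15°/h) ≈ 3.25 h.
06:00 + 3.25 h ≈ 09:15 → 09:00 to the nearest hour.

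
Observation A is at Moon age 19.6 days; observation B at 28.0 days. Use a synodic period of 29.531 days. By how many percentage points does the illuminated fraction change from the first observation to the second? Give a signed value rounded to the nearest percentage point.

-73 percentage points

First observation: θ = 360°·19.6/29.531 = 238.9°, so f = 0.758.
Second observation: θ = 341.3°, f = 0.026.
Δf = 0.026 − 0.758 = -0.732, i.e. -73 pp.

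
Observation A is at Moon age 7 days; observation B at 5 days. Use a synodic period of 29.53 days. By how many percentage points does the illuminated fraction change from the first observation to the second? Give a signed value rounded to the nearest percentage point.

-20 pp

First observation: θ = 360°·7/29.53 = 85.3°, so f = 0.459.
Second observation: θ = 61.0°, f = 0.257.
Δf = 0.257 − 0.459 = -0.202, i.e. -20 pp.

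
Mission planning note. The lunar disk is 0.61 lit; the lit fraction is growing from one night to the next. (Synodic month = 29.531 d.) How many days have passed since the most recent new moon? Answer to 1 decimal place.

8.4 days

cos θ = 1 − 2f = -0.220, giving a principal value of 102.7°.
Before full moon the principal value applies: θ = 102.7°.
Age = 29.531 × 102.7°/360° ≈ 8.43 days.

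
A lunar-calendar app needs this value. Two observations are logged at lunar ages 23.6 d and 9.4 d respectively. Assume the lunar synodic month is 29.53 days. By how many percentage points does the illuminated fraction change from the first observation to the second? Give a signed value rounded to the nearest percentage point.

+36 pp

First observation: θ = 360°·23.6/29.53 = 287.7°, so f = 0.348.
Second observation: θ = 114.6°, f = 0.708.
Δf = 0.708 − 0.348 = +0.360, i.e. +36 pp.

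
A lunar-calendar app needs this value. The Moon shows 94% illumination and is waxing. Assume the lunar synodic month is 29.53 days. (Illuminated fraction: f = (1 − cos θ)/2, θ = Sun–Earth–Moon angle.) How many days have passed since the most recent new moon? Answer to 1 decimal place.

12.4 days

From f = (1 − cos θ)/2: cos θ = 1 − 2×0.94 = -0.880; arccos → 151.6°.
Before full moon the principal value applies: θ = 151.6°.
At 360°/29.53 d per day, 151.6° corresponds to 12.44 days.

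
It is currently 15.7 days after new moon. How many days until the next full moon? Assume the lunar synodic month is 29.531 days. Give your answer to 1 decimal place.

28.6 days

Full moon occurs at elongation 180°, i.e. at age 29.531 × 180/360 = 14.765 d.
Already past this cycle's full moon; the next is at 14.765 + 29.531 = 44.296 d, so 44.296 − 15.7 = 28.596 days.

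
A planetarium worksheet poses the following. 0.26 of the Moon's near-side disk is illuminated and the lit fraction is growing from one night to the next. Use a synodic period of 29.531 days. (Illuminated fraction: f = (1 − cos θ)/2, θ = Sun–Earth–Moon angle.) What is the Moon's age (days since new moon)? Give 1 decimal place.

5.0 days

From f = (1 − cos θ)/2: cos θ = 1 − 2×0.26 = 0.480; arccos → 61.3°.
Before full moon the principal value applies: θ = 61.3°.
At 360°/29.531 d per day, 61.3° corresponds to 5.03 days.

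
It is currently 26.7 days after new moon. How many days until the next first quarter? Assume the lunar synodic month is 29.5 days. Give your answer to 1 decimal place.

First quarter occurs at elongation 90°, i.e. at age 29.5 × 90/360 = 7.375 d.
This lunation's first quarter (7.375 d) has passed, so add one period: 36.875 − 26.7 = 10.175 days.

10.2 days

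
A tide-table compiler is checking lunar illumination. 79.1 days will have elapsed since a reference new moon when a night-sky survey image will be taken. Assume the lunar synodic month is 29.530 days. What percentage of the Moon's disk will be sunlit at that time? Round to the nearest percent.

Reduce mod P: 79.1 − 2×29.530 = 20.04 d into the current lunation.
The Moon has covered 20.04/29.530 of its cycle, so θ ≈ 360° × 20.04/29.530 = 244.3°.
With cos θ = (-0.434), the lit fraction is (1 − (-0.434))/2 ≈ 0.717, so 72%.

72%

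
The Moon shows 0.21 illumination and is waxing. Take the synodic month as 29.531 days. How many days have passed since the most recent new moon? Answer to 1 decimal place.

Invert f = (1 − cos θ)/2 to get cos θ = 1 − 2(0.21) = 0.580, hence θ₀ = arccos 0.580 = 54.5°.
Waxing ⇒ before full, so θ = 54.5°.
At 360°/29.531 d per day, 54.5° corresponds to 4.47 days.

4.5 days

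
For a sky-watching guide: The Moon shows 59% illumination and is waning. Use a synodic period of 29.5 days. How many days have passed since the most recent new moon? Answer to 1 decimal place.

21.3 days

Invert f = (1 − cos θ)/2 to get cos θ = 1 − 2(0.59) = -0.180, hence θ₀ = arccos -0.180 = 100.4°.
Waning ⇒ past full, so θ = 360° − 100.4° = 259.6°.
At 360°/29.5 d per day, 259.6° corresponds to 21.28 days.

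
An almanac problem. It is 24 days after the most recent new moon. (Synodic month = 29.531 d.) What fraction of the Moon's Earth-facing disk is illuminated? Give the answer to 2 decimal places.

Phase angle: θ = 360°·(24 d)/(29.531 d) = 292.6°.
Illuminated fraction = (1 − cos 292.6°)/2 = (1 − 0.384)/2 ≈ 0.308.

0.31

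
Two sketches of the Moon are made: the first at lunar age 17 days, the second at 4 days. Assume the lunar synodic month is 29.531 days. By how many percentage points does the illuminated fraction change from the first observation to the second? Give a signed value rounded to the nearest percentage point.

θ₁ = 360° × 17/29.531 = 207.2°, f₁ = (1 − cos θ₁)/2 = 0.945.
θ₂ = 360° × 4/29.531 = 48.8°, f₂ = (1 − cos θ₂)/2 = 0.170.
Change = f₂ − f₁ = -0.774 → -77 percentage points.

-77 percentage points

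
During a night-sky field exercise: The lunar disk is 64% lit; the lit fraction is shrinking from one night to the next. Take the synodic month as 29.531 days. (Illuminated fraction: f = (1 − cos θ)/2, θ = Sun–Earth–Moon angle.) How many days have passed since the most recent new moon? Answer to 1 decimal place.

20.8 days

From f = (1 − cos θ)/2: cos θ = 1 − 2×0.64 = -0.280; arccos → 106.3°.
Since the Moon is past full (waning), take the reflex angle: θ = 360° − 106.3° = 253.7°.
At 360°/29.531 d per day, 253.7° corresponds to 20.81 days.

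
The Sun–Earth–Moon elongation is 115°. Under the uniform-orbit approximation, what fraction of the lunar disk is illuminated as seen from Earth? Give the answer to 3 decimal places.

Half-versine of 115°: (1 − (-0.423))/2 = 0.711.

0.711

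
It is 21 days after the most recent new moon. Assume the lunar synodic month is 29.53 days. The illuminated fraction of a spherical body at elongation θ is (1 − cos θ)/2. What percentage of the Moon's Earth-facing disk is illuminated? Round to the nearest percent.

62%

Phase angle: θ = 360°·(21 d)/(29.53 d) = 256.0°.
With cos θ = (-0.242), the lit fraction is (1 − (-0.242))/2 ≈ 0.621, so 62%.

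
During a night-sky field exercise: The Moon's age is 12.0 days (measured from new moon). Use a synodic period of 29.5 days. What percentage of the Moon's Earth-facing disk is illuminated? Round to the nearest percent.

92%

Elongation θ = 360° × 12.0/29.5 ≈ 146.4°.
With cos θ = (-0.833), the lit fraction is (1 − (-0.833))/2 ≈ 0.917, so 92%.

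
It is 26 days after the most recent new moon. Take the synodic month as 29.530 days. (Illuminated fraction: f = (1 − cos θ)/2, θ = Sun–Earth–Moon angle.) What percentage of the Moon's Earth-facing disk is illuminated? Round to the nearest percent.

The Moon has covered 26/29.530 of its cycle, so θ ≈ 360° × 26/29.530 = 317.0°.
Illuminated fraction = (1 − cos 317.0°)/2 = (1 − 0.731)/2 ≈ 0.135, so 13%.

13%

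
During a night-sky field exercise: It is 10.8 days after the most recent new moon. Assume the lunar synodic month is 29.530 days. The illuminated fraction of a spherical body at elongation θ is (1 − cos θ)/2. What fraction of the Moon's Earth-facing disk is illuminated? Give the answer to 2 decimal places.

Phase angle: θ = 360°·(10.8 d)/(29.530 d) = 131.7°.
cos 131.7° = (-0.665), so f = (1 − (-0.665))/2 = 0.832.

0.83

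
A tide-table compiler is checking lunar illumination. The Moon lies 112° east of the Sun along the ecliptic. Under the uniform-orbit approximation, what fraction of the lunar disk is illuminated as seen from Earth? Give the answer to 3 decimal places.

0.687

Half-versine of 112°: (1 − (-0.375))/2 = 0.687.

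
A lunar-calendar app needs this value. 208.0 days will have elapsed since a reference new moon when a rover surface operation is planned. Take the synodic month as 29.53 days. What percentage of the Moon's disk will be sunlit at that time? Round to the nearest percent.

208.0/29.53 = 7.044 lunations, so 7 complete cycles and 1.29 d into the next.
Phase angle: θ = 360°·(1.29 d)/(29.53 d) = 15.7°.
cos 15.7° = 0.963, so f = (1 − 0.963)/2 = 0.019, so 2%.

2%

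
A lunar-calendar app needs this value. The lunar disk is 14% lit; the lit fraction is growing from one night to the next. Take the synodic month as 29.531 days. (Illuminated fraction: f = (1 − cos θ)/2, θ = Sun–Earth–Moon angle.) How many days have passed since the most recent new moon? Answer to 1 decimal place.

3.6 days

Invert f = (1 − cos θ)/2 to get cos θ = 1 − 2(0.14) = 0.720, hence θ₀ = arccos 0.720 = 43.9°.
The Moon is waxing (0°–180°), so θ = 43.9° directly.
Age = 29.531 × 43.9°/360° ≈ 3.60 days.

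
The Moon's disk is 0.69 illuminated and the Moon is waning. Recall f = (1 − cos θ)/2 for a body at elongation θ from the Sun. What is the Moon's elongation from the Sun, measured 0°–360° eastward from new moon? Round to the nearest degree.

From f = (1 − cos θ)/2: cos θ = 1 − 2×0.69 = -0.380; arccos → 112.3°.
Since the Moon is past full (waning), take the reflex angle: θ = 360° − 112.3° = 247.7°.

248°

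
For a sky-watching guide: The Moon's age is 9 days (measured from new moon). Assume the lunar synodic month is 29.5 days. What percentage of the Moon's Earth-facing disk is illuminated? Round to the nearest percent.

67%

The Moon has covered 9/29.5 of its cycle, so θ ≈ 360° × 9/29.5 = 109.8°.
Illuminated fraction = (1 − cos 109.8°)/2 = (1 − (-0.339))/2 ≈ 0.670, so 67%.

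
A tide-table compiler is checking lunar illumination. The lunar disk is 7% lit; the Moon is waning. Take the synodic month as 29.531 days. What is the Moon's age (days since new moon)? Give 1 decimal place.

cos θ = 1 − 2f = 0.860, giving a principal value of 30.7°.
A waning Moon lies in 180°–360°, so θ = 360° − 30.7° = 329.3°.
Age = 29.531 × 329.3°/360° ≈ 27.01 days.

27.0 days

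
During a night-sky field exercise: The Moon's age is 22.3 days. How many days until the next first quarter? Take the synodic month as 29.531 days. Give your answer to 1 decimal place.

First quarter occurs at elongation 90°, i.e. at age 29.531 × 90/360 = 7.383 d.
This lunation's first quarter (7.383 d) has passed, so add one period: 36.914 − 22.3 = 14.614 days.

14.6 days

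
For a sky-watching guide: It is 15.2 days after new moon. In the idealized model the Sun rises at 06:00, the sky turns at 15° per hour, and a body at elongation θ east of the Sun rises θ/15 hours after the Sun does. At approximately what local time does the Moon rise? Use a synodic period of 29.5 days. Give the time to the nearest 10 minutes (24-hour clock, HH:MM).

Elongation θ = 360° × 15.2/29.5 ≈ 185.5°.
The Moon trails the Sun by θ/15 = 185.5/15 ≈ 12.37 hours.
06:00 + 12.366 h ≈ 18:22 → 18:20 to the nearest ten minutes.

18:20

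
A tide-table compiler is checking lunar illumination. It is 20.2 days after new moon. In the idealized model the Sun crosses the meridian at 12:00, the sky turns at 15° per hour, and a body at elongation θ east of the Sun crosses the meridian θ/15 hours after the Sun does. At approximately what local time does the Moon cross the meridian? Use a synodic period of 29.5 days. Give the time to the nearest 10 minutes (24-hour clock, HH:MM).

Phase angle: θ = 360°·(20.2 d)/(29.5 d) = 246.5°.
The Moon trails the Sun by θ/15 = 246.5/15 ≈ 16.43 hours.
12:00 + 16.434 h ≈ 04:26 → 04:30 to the nearest ten minutes.

04:30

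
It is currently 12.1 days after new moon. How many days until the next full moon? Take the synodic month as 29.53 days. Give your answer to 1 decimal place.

Full moon is 0.5 of the way through the cycle: age 0.5 × 29.53 = 14.765 d.
That is 14.765 − 12.1 = 2.665 days ahead.

2.7 days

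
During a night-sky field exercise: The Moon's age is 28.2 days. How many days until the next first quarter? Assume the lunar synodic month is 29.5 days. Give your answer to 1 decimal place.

First quarter occurs at elongation 90°, i.e. at age 29.5 × 90/360 = 7.375 d.
Already past this cycle's first quarter; the next is at 7.375 + 29.5 = 36.875 d, so 36.875 − 28.2 = 8.675 days.

8.7 days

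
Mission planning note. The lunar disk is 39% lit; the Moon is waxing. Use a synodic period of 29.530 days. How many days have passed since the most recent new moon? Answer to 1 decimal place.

cos θ = 1 − 2f = 0.220, giving a principal value of 77.3°.
The Moon is waxing (0°–180°), so θ = 77.3° directly.
At 360°/29.530 d per day, 77.3° corresponds to 6.34 days.

6.3 days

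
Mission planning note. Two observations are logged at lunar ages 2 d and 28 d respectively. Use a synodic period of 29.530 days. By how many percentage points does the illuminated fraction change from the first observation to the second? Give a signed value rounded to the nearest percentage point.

First observation: θ = 360°·2/29.530 = 24.4°, so f = 0.045.
Second observation: θ = 341.3°, f = 0.026.
Δf = 0.026 − 0.045 = -0.018, i.e. -2 pp.

-2 pp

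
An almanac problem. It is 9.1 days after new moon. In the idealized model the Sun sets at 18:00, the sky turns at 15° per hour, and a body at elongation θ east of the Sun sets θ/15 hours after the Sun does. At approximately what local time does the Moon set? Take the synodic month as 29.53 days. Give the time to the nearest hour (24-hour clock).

01:00

The Moon has covered 9.1/29.53 of its cycle, so θ ≈ 360° × 9.1/29.53 = 110.9°.
Delay after the Sun = 110.9° / (15°/h) ≈ 7.40 h.
18:00 + 7.40 h ≈ 01:24 → 01:00 to the nearest hour.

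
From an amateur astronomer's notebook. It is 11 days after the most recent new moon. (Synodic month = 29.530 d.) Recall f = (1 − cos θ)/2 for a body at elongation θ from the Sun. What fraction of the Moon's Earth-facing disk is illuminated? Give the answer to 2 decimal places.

Phase angle: θ = 360°·(11 d)/(29.530 d) = 134.1°.
With cos θ = (-0.696), the lit fraction is (1 − (-0.696))/2 ≈ 0.848.

0.85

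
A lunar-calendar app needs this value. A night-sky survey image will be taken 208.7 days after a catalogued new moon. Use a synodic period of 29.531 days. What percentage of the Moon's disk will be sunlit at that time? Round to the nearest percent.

208.7 d spans 7 complete synodic months (7 × 29.531 = 206.72 d) plus 1.98 d.
The Moon has covered 1.98/29.531 of its cycle, so θ ≈ 360° × 1.98/29.531 = 24.2°.
With cos θ = 0.912, the lit fraction is (1 − 0.912)/2 ≈ 0.044, so 4%.

4%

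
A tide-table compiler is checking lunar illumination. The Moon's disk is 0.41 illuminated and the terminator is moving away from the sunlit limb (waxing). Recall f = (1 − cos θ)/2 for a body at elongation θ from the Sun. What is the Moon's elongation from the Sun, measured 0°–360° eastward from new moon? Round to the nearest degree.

80°

Invert f = (1 − cos θ)/2 to get cos θ = 1 − 2(0.41) = 0.180, hence θ₀ = arccos 0.180 = 79.6°.
Waxing ⇒ before full, so θ = 79.6°.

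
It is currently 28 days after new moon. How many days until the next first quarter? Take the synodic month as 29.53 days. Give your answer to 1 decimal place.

First quarter is 0.25 of the way through the cycle: age 0.25 × 29.53 = 7.383 d.
This lunation's first quarter (7.383 d) has passed, so add one period: 36.913 − 28 = 8.913 days.

8.9 days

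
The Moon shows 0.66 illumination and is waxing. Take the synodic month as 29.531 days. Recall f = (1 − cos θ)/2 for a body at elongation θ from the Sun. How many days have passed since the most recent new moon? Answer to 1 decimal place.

cos θ = 1 − 2f = -0.320, giving a principal value of 108.7°.
Waxing ⇒ before full, so θ = 108.7°.
That fraction of the synodic month is 108.7/360 × 29.531 d ≈ 8.91 d.

8.9 days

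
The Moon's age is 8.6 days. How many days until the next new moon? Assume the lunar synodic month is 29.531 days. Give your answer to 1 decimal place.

20.9 days

One full lunation from the last new moon is 29.531 d; remaining = 29.531 − 8.6 = 20.931 d.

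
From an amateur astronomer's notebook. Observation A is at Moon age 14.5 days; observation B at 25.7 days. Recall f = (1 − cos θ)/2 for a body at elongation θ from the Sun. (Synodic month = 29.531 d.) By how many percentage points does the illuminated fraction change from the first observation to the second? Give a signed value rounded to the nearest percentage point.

-84 pp

First observation: θ = 360°·14.5/29.531 = 176.8°, so f = 0.999.
Second observation: θ = 313.3°, f = 0.157.
Δf = 0.157 − 0.999 = -0.842, i.e. -84 pp.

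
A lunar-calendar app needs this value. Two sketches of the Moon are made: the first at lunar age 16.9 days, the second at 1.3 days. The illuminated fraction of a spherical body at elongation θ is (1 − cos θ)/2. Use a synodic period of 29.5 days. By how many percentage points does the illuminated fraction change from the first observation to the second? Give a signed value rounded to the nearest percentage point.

-93 pp

First observation: θ = 360°·16.9/29.5 = 206.2°, so f = 0.948.
Second observation: θ = 15.9°, f = 0.019.
Δf = 0.019 − 0.948 = -0.929, i.e. -93 pp.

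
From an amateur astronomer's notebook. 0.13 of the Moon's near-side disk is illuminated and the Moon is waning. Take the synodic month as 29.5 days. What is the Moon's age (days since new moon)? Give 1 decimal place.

Invert f = (1 − cos θ)/2 to get cos θ = 1 − 2(0.13) = 0.740, hence θ₀ = arccos 0.740 = 42.3°.
Waning ⇒ past full, so θ = 360° − 42.3° = 317.7°.
Age = 29.5 × 317.7°/360° ≈ 26.04 days.

26.0 days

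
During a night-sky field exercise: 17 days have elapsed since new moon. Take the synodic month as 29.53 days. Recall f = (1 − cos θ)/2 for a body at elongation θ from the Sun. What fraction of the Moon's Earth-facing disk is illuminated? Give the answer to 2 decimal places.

Elongation θ = 360° × 17/29.53 ≈ 207.2°.
Illuminated fraction = (1 − cos 207.2°)/2 = (1 − (-0.889))/2 ≈ 0.945.

0.94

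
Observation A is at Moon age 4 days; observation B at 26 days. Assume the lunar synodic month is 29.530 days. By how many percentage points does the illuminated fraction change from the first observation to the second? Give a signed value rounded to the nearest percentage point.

-4 pp

θ₁ = 360° × 4/29.530 = 48.8°, f₁ = (1 − cos θ₁)/2 = 0.170.
θ₂ = 360° × 26/29.530 = 317.0°, f₂ = (1 − cos θ₂)/2 = 0.135.
Change = f₂ − f₁ = -0.036 → -4 percentage points.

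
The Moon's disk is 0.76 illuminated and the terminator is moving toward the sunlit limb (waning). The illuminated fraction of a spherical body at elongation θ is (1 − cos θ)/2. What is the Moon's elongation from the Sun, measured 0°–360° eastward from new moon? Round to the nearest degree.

cos θ = 1 − 2f = -0.520, giving a principal value of 121.3°.
Since the Moon is past full (waning), take the reflex angle: θ = 360° − 121.3° = 238.7°.

239°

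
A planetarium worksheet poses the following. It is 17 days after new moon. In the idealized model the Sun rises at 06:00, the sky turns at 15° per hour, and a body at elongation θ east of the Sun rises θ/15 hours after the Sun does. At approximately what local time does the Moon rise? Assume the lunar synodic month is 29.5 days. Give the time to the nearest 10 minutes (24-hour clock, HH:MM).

Phase angle: θ = 360°·(17 d)/(29.5 d) = 207.5°.
The Moon trails the Sun by θ/15 = 207.5/15 ≈ 13.83 hours.
06:00 + 13.831 h ≈ 19:50 → 19:50 to the nearest ten minutes.

19:50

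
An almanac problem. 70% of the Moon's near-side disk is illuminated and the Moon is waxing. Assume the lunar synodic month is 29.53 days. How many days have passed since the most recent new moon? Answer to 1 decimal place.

From f = (1 − cos θ)/2: cos θ = 1 − 2×0.70 = -0.400; arccos → 113.6°.
Waxing ⇒ before full, so θ = 113.6°.
That fraction of the synodic month is 113.6/360 × 29.53 d ≈ 9.32 d.

9.3 days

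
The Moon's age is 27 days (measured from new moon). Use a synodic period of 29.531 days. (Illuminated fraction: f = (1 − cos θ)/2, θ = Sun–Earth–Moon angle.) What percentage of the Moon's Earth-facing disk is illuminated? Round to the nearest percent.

7%

Phase angle: θ = 360°·(27 d)/(29.531 d) = 329.1°.
With cos θ = 0.858, the lit fraction is (1 − 0.858)/2 ≈ 0.071, so 7%.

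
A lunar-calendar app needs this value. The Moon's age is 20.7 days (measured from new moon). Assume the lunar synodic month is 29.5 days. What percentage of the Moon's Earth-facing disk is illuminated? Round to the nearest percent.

Elongation θ = 360° × 20.7/29.5 ≈ 252.6°.
Illuminated fraction = (1 − cos 252.6°)/2 = (1 − (-0.299))/2 ≈ 0.649, so 65%.

65%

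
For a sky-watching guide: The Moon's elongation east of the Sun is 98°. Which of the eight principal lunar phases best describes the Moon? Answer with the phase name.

first quarter

The first quarter sector spans roughly 68°–112°; 98° falls inside it.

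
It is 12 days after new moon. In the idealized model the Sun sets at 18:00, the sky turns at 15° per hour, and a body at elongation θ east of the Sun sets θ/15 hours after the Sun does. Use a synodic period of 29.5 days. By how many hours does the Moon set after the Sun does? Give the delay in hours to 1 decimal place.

Phase angle: θ = 360°·(12 d)/(29.5 d) = 146.4°.
The Moon trails the Sun by θ/15 = 146.4/15 ≈ 9.76 hours.
So the Moon sets 9.76 h after the Sun.

9.8 h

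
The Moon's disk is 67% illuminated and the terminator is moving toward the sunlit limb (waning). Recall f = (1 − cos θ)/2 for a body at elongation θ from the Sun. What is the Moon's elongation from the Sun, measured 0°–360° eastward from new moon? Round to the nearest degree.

Invert f = (1 − cos θ)/2 to get cos θ = 1 − 2(0.67) = -0.340, hence θ₀ = arccos -0.340 = 109.9°.
Waning ⇒ past full, so θ = 360° − 109.9° = 250.1°.

250°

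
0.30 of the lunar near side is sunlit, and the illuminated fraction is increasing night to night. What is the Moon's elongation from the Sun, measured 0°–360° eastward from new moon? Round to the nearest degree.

Invert f = (1 − cos θ)/2 to get cos θ = 1 − 2(0.30) = 0.400, hence θ₀ = arccos 0.400 = 66.4°.
Waxing ⇒ before full, so θ = 66.4°.

66°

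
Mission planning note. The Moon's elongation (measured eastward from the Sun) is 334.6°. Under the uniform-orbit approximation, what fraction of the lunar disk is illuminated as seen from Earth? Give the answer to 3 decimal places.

0.048

f = (1 − cos 334.6°)/2 = (1 − 0.903)/2 ≈ 0.048.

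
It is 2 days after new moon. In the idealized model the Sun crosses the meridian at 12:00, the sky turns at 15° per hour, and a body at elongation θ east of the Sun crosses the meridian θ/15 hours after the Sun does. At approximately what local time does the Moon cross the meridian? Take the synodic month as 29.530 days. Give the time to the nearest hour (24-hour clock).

Phase angle: θ = 360°·(2 d)/(29.530 d) = 24.4°.
At 15° of sky rotation per hour, 24.4° corresponds to a 1.63 h lag.
12:00 + 1.63 h ≈ 13:38 → 14:00 to the nearest hour.

14:00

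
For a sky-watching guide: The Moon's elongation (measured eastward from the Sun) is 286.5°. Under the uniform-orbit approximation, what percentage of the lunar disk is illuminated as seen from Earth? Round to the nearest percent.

Half-versine of 286.5°: (1 − 0.284)/2 = 0.358, i.e. 36%.

36%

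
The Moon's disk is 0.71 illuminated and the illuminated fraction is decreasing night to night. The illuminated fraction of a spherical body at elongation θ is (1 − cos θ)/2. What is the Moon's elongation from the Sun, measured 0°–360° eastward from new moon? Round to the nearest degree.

245°

Invert f = (1 − cos θ)/2 to get cos θ = 1 − 2(0.71) = -0.420, hence θ₀ = arccos -0.420 = 114.8°.
Waning ⇒ past full, so θ = 360° − 114.8° = 245.2°.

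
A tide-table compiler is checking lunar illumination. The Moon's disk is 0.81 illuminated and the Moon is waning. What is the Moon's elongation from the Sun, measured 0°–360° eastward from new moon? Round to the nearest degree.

From f = (1 − cos θ)/2: cos θ = 1 − 2×0.81 = -0.620; arccos → 128.3°.
Since the Moon is past full (waning), take the reflex angle: θ = 360° − 128.3° = 231.7°.

232°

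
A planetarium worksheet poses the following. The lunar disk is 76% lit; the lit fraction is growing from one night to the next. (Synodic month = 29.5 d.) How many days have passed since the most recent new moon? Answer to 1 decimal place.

Invert f = (1 − cos θ)/2 to get cos θ = 1 − 2(0.76) = -0.520, hence θ₀ = arccos -0.520 = 121.3°.
The Moon is waxing (0°–180°), so θ = 121.3° directly.
Age = 29.5 × 121.3°/360° ≈ 9.94 days.

9.9 days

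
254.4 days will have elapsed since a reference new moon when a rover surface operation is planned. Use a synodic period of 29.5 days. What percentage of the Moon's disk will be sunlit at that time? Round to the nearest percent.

86%

254.4/29.5 = 8.624 lunations, so 8 complete cycles and 18.40 d into the next.
Elongation θ = 360° × 18.40/29.5 ≈ 224.5°.
With cos θ = (-0.713), the lit fraction is (1 − (-0.713))/2 ≈ 0.856, so 86%.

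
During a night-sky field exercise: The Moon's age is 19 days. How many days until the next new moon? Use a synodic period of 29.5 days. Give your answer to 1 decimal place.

10.5 days

The next new moon completes the synodic month: 29.5 − 19 = 10.500 days.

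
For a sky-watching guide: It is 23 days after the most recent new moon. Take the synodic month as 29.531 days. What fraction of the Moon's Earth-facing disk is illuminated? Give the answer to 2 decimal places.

0.41

Phase angle: θ = 360°·(23 d)/(29.531 d) = 280.4°.
With cos θ = 0.180, the lit fraction is (1 − 0.180)/2 ≈ 0.410.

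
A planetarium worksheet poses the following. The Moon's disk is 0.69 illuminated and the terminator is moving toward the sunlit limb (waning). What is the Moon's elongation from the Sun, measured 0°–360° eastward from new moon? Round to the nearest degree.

cos θ = 1 − 2f = -0.380, giving a principal value of 112.3°.
Waning ⇒ past full, so θ = 360° − 112.3° = 247.7°.

248°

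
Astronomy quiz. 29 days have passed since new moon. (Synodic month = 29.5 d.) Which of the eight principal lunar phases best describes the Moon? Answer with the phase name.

new moon

θ ≈ 360° × 29/29.5 = 354°, which falls in the new moon sector.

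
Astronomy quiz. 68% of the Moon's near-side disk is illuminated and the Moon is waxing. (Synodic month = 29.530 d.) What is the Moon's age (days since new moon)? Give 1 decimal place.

From f = (1 − cos θ)/2: cos θ = 1 − 2×0.68 = -0.360; arccos → 111.1°.
Waxing ⇒ before full, so θ = 111.1°.
Age = 29.530 × 111.1°/360° ≈ 9.11 days.

9.1 days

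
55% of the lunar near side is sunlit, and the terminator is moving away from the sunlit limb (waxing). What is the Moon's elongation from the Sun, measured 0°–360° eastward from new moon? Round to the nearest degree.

96°

cos θ = 1 − 2f = -0.100, giving a principal value of 95.7°.
Before full moon the principal value applies: θ = 95.7°.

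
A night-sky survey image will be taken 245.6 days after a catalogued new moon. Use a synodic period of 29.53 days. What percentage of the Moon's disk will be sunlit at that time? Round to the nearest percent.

70%

245.6 d spans 8 complete synodic months (8 × 29.53 = 236.24 d) plus 9.36 d.
The Moon has covered 9.36/29.53 of its cycle, so θ ≈ 360° × 9.36/29.53 = 114.1°.
With cos θ = (-0.408), the lit fraction is (1 − (-0.408))/2 ≈ 0.704, so 70%.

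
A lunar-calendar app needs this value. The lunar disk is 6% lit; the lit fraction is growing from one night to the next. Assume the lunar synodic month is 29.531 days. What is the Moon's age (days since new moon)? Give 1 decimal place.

2.3 days

cos θ = 1 − 2f = 0.880, giving a principal value of 28.4°.
The Moon is waxing (0°–180°), so θ = 28.4° directly.
Age = 29.531 × 28.4°/360° ≈ 2.33 days.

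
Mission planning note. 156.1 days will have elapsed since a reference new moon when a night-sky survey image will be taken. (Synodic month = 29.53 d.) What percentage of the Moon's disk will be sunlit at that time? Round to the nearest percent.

156.1 d spans 5 complete synodic months (5 × 29.53 = 147.65 d) plus 8.45 d.
Phase angle: θ = 360°·(8.45 d)/(29.53 d) = 103.0°.
Illuminated fraction = (1 − cos 103.0°)/2 = (1 − (-0.225))/2 ≈ 0.613, so 61%.

61%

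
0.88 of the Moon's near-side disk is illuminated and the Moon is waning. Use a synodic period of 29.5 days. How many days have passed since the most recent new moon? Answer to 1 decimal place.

18.1 days

Invert f = (1 − cos θ)/2 to get cos θ = 1 − 2(0.88) = -0.760, hence θ₀ = arccos -0.760 = 139.5°.
Since the Moon is past full (waning), take the reflex angle: θ = 360° − 139.5° = 220.5°.
At 360°/29.5 d per day, 220.5° corresponds to 18.07 days.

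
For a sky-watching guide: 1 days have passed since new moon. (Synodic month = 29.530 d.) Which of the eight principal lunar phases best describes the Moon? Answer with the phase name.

At 1/29.530 of the cycle, θ ≈ 12° — the new moon range.

new moon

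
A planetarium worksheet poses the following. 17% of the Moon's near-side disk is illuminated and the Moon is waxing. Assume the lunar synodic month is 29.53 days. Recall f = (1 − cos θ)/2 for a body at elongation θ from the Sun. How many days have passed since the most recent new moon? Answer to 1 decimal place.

From f = (1 − cos θ)/2: cos θ = 1 − 2×0.17 = 0.660; arccos → 48.7°.
The Moon is waxing (0°–180°), so θ = 48.7° directly.
That fraction of the synodic month is 48.7/360 × 29.53 d ≈ 3.99 d.

4.0 days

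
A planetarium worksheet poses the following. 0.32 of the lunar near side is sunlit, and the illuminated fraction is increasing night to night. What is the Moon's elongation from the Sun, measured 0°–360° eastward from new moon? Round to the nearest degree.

Invert f = (1 − cos θ)/2 to get cos θ = 1 − 2(0.32) = 0.360, hence θ₀ = arccos 0.360 = 68.9°.
Waxing ⇒ before full, so θ = 68.9°.

69°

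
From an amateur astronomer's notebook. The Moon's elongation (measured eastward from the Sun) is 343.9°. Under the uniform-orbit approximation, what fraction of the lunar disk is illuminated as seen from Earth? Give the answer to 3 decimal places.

0.020

Half-versine of 343.9°: (1 − 0.961)/2 = 0.020.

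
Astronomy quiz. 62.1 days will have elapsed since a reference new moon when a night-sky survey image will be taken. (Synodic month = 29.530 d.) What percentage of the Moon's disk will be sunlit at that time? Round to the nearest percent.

62.1/29.530 = 2.103 lunations, so 2 complete cycles and 3.04 d into the next.
Phase angle: θ = 360°·(3.04 d)/(29.530 d) = 37.1°.
Illuminated fraction = (1 − cos 37.1°)/2 = (1 − 0.798)/2 ≈ 0.101, so 10%.

10%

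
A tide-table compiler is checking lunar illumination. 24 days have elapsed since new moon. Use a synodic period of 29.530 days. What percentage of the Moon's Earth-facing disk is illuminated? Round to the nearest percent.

The Moon has covered 24/29.530 of its cycle, so θ ≈ 360° × 24/29.530 = 292.6°.
cos 292.6° = 0.384, so f = (1 − 0.384)/2 = 0.308, so 31%.

31%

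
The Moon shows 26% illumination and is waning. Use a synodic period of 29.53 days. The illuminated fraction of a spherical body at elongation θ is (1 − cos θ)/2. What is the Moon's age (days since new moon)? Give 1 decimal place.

From f = (1 − cos θ)/2: cos θ = 1 − 2×0.26 = 0.480; arccos → 61.3°.
Since the Moon is past full (waning), take the reflex angle: θ = 360° − 61.3° = 298.7°.
Age = 29.53 × 298.7°/360° ≈ 24.50 days.

24.5 days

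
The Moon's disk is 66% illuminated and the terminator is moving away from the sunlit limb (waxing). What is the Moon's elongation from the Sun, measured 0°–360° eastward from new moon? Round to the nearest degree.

109°

cos θ = 1 − 2f = -0.320, giving a principal value of 108.7°.
Waxing ⇒ before full, so θ = 108.7°.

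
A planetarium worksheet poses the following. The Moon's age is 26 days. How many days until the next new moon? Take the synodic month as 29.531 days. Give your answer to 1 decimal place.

One full lunation from the last new moon is 29.531 d; remaining = 29.531 − 26 = 3.531 d.

3.5 days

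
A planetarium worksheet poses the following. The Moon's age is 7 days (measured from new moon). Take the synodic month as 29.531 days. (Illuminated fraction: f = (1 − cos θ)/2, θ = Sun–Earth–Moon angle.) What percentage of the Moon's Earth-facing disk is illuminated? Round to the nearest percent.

Elongation θ = 360° × 7/29.531 ≈ 85.3°.
Illuminated fraction = (1 − cos 85.3°)/2 = (1 − 0.081)/2 ≈ 0.459, so 46%.

46%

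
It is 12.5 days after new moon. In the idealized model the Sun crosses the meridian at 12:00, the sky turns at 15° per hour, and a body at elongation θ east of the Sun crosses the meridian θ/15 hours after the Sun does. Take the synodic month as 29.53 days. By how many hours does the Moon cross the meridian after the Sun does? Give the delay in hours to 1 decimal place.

The Moon has covered 12.5/29.53 of its cycle, so θ ≈ 360° × 12.5/29.53 = 152.4°.
Delay after the Sun = 152.4° / (15°/h) ≈ 10.16 h.
So the Moon crosses the meridian 10.16 h after the Sun.

10.2 h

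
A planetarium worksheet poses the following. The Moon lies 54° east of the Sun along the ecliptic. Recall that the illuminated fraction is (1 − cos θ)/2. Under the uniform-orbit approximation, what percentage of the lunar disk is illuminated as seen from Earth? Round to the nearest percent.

cos 54° = 0.588, so f = (1 − 0.588)/2 = 0.206, i.e. 21%.

21%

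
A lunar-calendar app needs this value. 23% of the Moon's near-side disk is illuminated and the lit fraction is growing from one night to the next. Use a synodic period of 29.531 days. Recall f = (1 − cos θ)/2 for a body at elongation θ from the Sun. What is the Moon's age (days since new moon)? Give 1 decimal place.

From f = (1 − cos θ)/2: cos θ = 1 − 2×0.23 = 0.540; arccos → 57.3°.
The Moon is waxing (0°–180°), so θ = 57.3° directly.
That fraction of the synodic month is 57.3/360 × 29.531 d ≈ 4.70 d.

4.7 days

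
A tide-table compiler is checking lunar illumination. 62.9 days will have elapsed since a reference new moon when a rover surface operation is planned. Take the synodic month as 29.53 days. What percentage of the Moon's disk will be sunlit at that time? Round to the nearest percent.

16%

62.9 d spans 2 complete synodic months (2 × 29.53 = 59.06 d) plus 3.84 d.
The Moon has covered 3.84/29.53 of its cycle, so θ ≈ 360° × 3.84/29.53 = 46.8°.
cos 46.8° = 0.684, so f = (1 − 0.684)/2 = 0.158, so 16%.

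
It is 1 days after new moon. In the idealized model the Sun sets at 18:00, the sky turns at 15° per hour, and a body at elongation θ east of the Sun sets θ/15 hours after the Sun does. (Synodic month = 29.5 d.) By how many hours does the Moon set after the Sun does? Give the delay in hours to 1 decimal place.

The Moon has covered 1/29.5 of its cycle, so θ ≈ 360° × 1/29.5 = 12.2°.
At 15° of sky rotation per hour, 12.2° corresponds to a 0.81 h lag.
So the Moon sets 0.81 h after the Sun.

0.8 h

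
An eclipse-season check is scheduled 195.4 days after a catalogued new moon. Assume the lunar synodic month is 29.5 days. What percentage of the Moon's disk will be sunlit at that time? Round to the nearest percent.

86%

195.4 d spans 6 complete synodic months (6 × 29.5 = 177.00 d) plus 18.40 d.
The Moon has covered 18.40/29.5 of its cycle, so θ ≈ 360° × 18.40/29.5 = 224.5°.
With cos θ = (-0.713), the lit fraction is (1 − (-0.713))/2 ≈ 0.856, so 86%.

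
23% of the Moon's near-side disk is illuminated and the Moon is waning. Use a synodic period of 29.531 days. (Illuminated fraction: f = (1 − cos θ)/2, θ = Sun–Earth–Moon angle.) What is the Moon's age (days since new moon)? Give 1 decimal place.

cos θ = 1 − 2f = 0.540, giving a principal value of 57.3°.
A waning Moon lies in 180°–360°, so θ = 360° − 57.3° = 302.7°.
At 360°/29.531 d per day, 302.7° corresponds to 24.83 days.

24.8 days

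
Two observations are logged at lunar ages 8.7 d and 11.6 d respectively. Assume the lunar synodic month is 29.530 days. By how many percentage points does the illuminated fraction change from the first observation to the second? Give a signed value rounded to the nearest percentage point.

+25 pp

θ₁ = 360° × 8.7/29.530 = 106.1°, f₁ = (1 − cos θ₁)/2 = 0.638.
θ₂ = 360° × 11.6/29.530 = 141.4°, f₂ = (1 − cos θ₂)/2 = 0.891.
Change = f₂ − f₁ = +0.253 → +25 percentage points.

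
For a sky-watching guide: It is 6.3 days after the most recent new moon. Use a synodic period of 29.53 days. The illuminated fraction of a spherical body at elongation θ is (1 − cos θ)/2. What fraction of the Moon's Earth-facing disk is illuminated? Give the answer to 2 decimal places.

0.39

The Moon has covered 6.3/29.53 of its cycle, so θ ≈ 360° × 6.3/29.53 = 76.8°.
cos 76.8° = 0.228, so f = (1 − 0.228)/2 = 0.386.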